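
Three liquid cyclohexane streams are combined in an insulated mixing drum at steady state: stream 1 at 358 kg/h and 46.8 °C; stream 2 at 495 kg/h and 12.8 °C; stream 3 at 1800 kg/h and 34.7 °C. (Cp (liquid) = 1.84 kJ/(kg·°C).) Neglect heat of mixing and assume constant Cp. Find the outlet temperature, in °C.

T_out = 32.2 °C

Adiabatic, steady state ⇒ Σ ṁᵢCp,ᵢ(T_out − Tᵢ) = 0
Σ ṁᵢCp,ᵢTᵢ = 358×1.84×46.8 + 495×1.84×12.8 + 1800×1.84×34.7 = 157410
Σ ṁᵢCp,ᵢ = 358×1.84 + 495×1.84 + 1800×1.84 = 4881.5
T_out = 157410 / 4881.5 = 32.247 °C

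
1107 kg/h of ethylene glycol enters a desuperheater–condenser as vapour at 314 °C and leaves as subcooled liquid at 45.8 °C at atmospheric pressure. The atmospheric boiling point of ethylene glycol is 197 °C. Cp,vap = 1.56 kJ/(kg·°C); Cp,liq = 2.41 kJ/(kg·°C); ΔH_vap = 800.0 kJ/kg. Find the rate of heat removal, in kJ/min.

vapour 314→197 °C: -182.52 kJ/kg
condensation at 197 °C: -800 kJ/kg
liquid 197→45.8 °C: -364.39 kJ/kg
Δh = -182.52 + -800 + -364.39 = -1346.9 kJ/kg
Q = ṁ·Δh = 1107 kg/h × -1346.9 kJ/kg = -1.491e+06 kJ/h
|Q| = 414.18 kW = 24851 kJ/min

Q_c = 24900 kJ/min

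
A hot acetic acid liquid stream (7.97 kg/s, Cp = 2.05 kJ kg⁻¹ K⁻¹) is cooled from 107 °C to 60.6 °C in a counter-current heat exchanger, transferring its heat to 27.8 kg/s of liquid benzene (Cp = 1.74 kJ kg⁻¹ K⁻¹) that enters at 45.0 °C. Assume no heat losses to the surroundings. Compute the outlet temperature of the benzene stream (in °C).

Heat released by hot stream: Q = 7.97 × 2.05 × (107 − 60.6) = 758.11 kJ/s
Energy balance on cold side (adiabatic exchanger): Q = ṁ_c·Cp_c·(T_c,out − T_c,in)
T_c,out = 45.0 + 758.11/(27.8 × 1.74) = 60.672 °C

T_c,out = 60.7 °C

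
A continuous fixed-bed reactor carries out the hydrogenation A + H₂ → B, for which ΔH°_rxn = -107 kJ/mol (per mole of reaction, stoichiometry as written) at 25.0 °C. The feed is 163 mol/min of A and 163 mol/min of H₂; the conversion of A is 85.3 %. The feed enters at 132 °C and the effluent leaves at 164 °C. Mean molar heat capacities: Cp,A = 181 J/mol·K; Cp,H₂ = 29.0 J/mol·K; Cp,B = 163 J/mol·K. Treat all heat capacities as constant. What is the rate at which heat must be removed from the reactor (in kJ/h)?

Extent of reaction ξ = 0.853 × 163 = 139.04 mol/min
Reaction term: ξ·ΔH°_rxn = 139.04 × -107 = -14877 kJ/min
Sensible, feed 132→25 °C: -3662.6 kJ/min
Outlet flows (mol/min): A 23.961, H₂ 23.961, B 139.04
Sensible, products 25→164 °C: 3849.6 kJ/min
Q = ΔH = -14690 kJ/min = -244.84 kW
Heat removed = 881410 kJ/h

Q_out = 881000 kJ/h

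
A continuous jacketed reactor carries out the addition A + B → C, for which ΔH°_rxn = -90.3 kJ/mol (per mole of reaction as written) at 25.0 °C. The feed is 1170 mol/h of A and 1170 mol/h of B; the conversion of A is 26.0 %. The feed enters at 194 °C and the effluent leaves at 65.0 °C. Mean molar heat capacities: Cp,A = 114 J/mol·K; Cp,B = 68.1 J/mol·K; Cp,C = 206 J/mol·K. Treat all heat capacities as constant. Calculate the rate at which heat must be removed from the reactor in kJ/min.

Q_out = 911 kJ/min

Extent of reaction ξ = 0.260 × 1170 = 304.2 mol/h
Reaction term: ξ·ΔH°_rxn = 304.2 × -90.3 = -27469 kJ/h
Sensible, feed 194→25 °C: -36007 kJ/h
Outlet flows (mol/h): A 865.8, B 865.8, C 304.2
Sensible, products 25→65.0 °C: 8813.1 kJ/h
Q = ΔH = -54663 kJ/h = -15.184 kW
Heat removed = 911.05 kJ/min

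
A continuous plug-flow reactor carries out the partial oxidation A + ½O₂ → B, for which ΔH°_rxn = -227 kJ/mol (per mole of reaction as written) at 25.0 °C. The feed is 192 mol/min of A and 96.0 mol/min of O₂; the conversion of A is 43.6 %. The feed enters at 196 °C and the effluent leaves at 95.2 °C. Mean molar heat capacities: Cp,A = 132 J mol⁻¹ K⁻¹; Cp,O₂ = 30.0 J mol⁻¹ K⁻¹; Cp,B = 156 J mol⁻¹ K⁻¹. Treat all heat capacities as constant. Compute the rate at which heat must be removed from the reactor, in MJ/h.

Extent of reaction ξ = 0.436 × 192 = 83.712 mol/min
Reaction term: ξ·ΔH°_rxn = 83.712 × -227 = -19003 kJ/min
Sensible, feed 196→25 °C: -4826.3 kJ/min
Outlet flows (mol/min): A 108.29, O₂ 54.144, B 83.712
Sensible, products 25→95.2 °C: 2034.2 kJ/min
Q = ΔH = -21795 kJ/min = -363.25 kW
Heat removed = 1307.7 MJ/h

Q_out = 1310 MJ/h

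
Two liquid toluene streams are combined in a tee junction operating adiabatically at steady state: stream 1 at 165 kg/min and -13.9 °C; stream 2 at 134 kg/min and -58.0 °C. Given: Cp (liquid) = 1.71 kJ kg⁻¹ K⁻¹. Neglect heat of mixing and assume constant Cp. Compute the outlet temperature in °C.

T_out = -33.7 °C

Energy balance with Q = 0: Σ ṁᵢCp,ᵢ(T_out − Tᵢ) = 0
T_out = Σ ṁᵢCp,ᵢTᵢ / Σ ṁᵢCp,ᵢ
      = -17212 / 511.29 = -33.664 °C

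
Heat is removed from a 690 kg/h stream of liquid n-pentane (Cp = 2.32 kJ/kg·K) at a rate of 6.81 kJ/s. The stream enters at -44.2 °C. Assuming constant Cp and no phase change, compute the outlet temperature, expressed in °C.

T_out = -59.5 °C

Q = 6.81 kJ/s = 24516 kJ/h
ΔT = Q/(ṁ·Cp) = 24516/(690×2.32) = 15.315 K
T_out = -44.2 − 15.315 = -59.515 °C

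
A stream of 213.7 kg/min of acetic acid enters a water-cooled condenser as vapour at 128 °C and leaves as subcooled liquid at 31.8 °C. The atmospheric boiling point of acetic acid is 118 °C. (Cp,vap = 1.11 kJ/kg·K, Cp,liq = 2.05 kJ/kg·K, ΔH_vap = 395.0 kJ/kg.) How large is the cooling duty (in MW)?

Q_c = 2.08 MW

vapour 128→118 °C: -11.1 kJ/kg
condensation at 118 °C: -395 kJ/kg
liquid 118→31.8 °C: -176.71 kJ/kg
Δh = -11.1 + -395 + -176.71 = -582.81 kJ/kg
Q = ṁ·Δh = 213.7 kg/min × -582.81 kJ/kg = -124550 kJ/min
|Q| = 2075.8 kW = 2.0758 MW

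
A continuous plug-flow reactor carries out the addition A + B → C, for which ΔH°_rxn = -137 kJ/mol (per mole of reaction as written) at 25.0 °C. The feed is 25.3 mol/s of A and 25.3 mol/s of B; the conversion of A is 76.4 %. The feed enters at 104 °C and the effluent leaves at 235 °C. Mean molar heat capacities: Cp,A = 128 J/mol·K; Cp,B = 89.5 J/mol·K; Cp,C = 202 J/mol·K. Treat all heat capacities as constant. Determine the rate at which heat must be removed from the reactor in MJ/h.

Extent of reaction ξ = 0.764 × 25.3 = 19.329 mol/s
Reaction term: ξ·ΔH°_rxn = 19.329 × -137 = -2648.1 kJ/s
Sensible, feed 104→25 °C: -434.72 kJ/s
Outlet flows (mol/s): A 5.9708, B 5.9708, C 19.329
Sensible, products 25→235 °C: 1092.7 kJ/s
Q = ΔH = -1990.2 kJ/s = -1990.2 kW
Heat removed = 7164.6 MJ/h

Q_out = 7160 MJ/h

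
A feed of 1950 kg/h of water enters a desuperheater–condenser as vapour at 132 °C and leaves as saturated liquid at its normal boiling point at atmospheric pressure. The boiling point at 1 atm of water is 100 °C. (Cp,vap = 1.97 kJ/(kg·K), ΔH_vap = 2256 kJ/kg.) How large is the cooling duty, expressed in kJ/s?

Q_c = 1260 kJ/s

vapour 132→100 °C: -63.04 kJ/kg
condensation at 100 °C: -2256 kJ/kg
Δh = -63.04 + -2256 = -2319 kJ/kg
Q = ṁ·Δh = 1950 kg/h × -2319 kJ/kg = -4.5221e+06 kJ/h
|Q| = 1256.1 kW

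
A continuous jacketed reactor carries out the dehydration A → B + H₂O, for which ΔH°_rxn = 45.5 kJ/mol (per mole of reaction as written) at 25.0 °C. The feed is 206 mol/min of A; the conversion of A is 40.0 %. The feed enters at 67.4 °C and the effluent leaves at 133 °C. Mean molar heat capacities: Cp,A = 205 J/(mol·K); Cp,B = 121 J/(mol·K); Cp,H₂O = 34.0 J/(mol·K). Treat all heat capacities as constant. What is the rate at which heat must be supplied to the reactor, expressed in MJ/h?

Extent of reaction ξ = 0.400 × 206 = 82.4 mol/min
Reaction term: ξ·ΔH°_rxn = 82.4 × 45.5 = 3749.2 kJ/min
Sensible, feed 67.4→25 °C: -1790.6 kJ/min
Outlet flows (mol/min): A 123.6, B 82.4, H₂O 82.4
Sensible, products 25→133 °C: 4115.9 kJ/min
Q = ΔH = 6074.5 kJ/min = 101.24 kW
Heat supplied = 364.47 MJ/h

Q_in = 364 MJ/h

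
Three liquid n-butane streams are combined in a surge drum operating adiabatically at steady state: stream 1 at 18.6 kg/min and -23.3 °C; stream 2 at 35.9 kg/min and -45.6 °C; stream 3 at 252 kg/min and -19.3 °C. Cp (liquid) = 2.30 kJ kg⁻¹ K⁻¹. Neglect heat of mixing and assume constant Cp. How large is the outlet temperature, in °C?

No heat crosses the boundary, so H_out = H_in.
T_out = Σ ṁᵢCp,ᵢTᵢ / Σ ṁᵢCp,ᵢ
      = -15948 / 704.95 = -22.623 °C

T_out = -22.6 °C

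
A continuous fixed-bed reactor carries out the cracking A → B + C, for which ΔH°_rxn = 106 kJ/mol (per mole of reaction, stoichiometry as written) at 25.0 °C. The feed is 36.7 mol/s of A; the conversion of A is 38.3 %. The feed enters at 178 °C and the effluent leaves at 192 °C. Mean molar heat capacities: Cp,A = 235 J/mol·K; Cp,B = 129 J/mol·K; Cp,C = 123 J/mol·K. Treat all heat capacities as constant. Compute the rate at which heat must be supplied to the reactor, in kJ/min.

Extent of reaction ξ = 0.383 × 36.7 = 14.056 mol/s
Reaction term: ξ·ΔH°_rxn = 14.056 × 106 = 1489.9 kJ/s
Sensible, feed 178→25 °C: -1319.5 kJ/s
Outlet flows (mol/s): A 22.644, B 14.056, C 14.056
Sensible, products 25→192 °C: 1480.2 kJ/s
Q = ΔH = 1650.6 kJ/s = 1650.6 kW
Heat supplied = 99036 kJ/min

Q_in = 99000 kJ/min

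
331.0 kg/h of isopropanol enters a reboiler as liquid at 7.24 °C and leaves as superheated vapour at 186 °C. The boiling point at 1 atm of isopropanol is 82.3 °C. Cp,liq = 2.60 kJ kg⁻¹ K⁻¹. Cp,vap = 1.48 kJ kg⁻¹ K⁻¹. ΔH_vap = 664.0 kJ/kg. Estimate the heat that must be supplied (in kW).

Q = 93.1 kW

liquid 7.24→82.3 °C: 195.16 kJ/kg
vaporisation at 82.3 °C: 664 kJ/kg
vapour 82.3→186 °C: 153.48 kJ/kg
Δh = 195.16 + 664 + 153.48 = 1012.6 kJ/kg
Q = ṁ·Δh = 331.0 kg/h × 1012.6 kJ/kg = 335180 kJ/h
|Q| = 93.106 kW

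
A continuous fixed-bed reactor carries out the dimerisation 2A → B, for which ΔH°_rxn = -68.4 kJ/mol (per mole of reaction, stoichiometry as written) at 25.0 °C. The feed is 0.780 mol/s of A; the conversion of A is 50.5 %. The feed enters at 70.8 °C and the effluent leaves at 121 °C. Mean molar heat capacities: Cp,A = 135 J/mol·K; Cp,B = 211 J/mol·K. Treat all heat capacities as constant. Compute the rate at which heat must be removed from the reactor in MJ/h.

Extent of reaction ξ = 0.505 × 0.780 / 2 = 0.19695 mol/s
Reaction term: ξ·ΔH°_rxn = 0.19695 × -68.4 = -13.471 kJ/s
Sensible, feed 70.8→25 °C: -4.8227 kJ/s
Outlet flows (mol/s): A 0.3861, B 0.19695
Sensible, products 25→121 °C: 8.9933 kJ/s
Q = ΔH = -9.3008 kJ/s = -9.3008 kW
Heat removed = 33.483 MJ/h

Q_out = 33.5 MJ/h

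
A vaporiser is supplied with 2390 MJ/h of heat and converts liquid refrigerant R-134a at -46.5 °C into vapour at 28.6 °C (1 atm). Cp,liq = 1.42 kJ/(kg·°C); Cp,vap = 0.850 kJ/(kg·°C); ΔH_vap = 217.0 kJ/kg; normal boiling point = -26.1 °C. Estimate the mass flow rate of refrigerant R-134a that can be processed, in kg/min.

ṁ = 136 kg/min

Δh = 1.42×(-26.1−-46.5) + 217.0 + 0.850×(28.6−-26.1) = 292.46 kJ/kg
Q = 2390 MJ/h = 663.89 kJ/s = 39833 kJ/min
ṁ = Q/Δh = 39833 / 292.46 = 136.2 kg/min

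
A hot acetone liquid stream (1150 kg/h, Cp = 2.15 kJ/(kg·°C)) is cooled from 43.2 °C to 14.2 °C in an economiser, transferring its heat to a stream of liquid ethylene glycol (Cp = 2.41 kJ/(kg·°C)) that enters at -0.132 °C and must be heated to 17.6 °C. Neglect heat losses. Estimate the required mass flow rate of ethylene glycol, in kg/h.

ṁ_c = 1680 kg/h

Heat released by hot stream: Q = 1150 × 2.15 × (43.2 − 14.2) = 71703 kJ/h
Energy balance on cold side (adiabatic exchanger): Q = ṁ_c·Cp_c·(T_c,out − T_c,in)
ṁ_c = 71703 / [2.41 × (17.6 − -0.132)] = 1677.9 kg/h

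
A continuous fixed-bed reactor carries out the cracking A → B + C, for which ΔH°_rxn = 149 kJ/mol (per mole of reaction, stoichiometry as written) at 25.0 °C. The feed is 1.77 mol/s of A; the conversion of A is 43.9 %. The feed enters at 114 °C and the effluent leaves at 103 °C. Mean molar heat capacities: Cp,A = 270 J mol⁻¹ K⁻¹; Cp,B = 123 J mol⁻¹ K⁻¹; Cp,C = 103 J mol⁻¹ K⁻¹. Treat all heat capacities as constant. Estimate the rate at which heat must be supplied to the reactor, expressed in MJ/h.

Q_in = 388 MJ/h

Extent of reaction ξ = 0.439 × 1.77 = 0.77703 mol/s
Reaction term: ξ·ΔH°_rxn = 0.77703 × 149 = 115.78 kJ/s
Sensible, feed 114→25 °C: -42.533 kJ/s
Outlet flows (mol/s): A 0.99297, B 0.77703, C 0.77703
Sensible, products 25→103 °C: 34.609 kJ/s
Q = ΔH = 107.85 kJ/s = 107.85 kW
Heat supplied = 388.27 MJ/h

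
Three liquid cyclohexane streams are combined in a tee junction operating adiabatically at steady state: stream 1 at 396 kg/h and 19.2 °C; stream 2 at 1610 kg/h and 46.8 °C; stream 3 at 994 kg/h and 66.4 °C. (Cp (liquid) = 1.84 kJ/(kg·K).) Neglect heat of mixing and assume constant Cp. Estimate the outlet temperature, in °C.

Adiabatic, steady state ⇒ Σ ṁᵢCp,ᵢ(T_out − Tᵢ) = 0
Σ ṁᵢCp,ᵢTᵢ = 396×1.84×19.2 + 1610×1.84×46.8 + 994×1.84×66.4 = 274070
Σ ṁᵢCp,ᵢ = 396×1.84 + 1610×1.84 + 994×1.84 = 5520
T_out = 274070 / 5520 = 49.651 °C

T_out = 49.7 °C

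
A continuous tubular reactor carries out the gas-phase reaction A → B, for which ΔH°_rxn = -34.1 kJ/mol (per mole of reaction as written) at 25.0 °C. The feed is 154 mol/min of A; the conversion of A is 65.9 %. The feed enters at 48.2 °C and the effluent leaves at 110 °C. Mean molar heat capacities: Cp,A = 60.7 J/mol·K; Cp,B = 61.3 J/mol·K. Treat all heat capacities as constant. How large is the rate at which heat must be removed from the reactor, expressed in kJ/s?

Q_out = 48.0 kJ/s

Extent of reaction ξ = 0.659 × 154 = 101.49 mol/min
Reaction term: ξ·ΔH°_rxn = 101.49 × -34.1 = -3460.7 kJ/min
Sensible, feed 48.2→25 °C: -216.87 kJ/min
Outlet flows (mol/min): A 52.514, B 101.49
Sensible, products 25→110 °C: 799.74 kJ/min
Q = ΔH = -2877.8 kJ/min = -47.963 kW
Heat removed = 47.963 kJ/s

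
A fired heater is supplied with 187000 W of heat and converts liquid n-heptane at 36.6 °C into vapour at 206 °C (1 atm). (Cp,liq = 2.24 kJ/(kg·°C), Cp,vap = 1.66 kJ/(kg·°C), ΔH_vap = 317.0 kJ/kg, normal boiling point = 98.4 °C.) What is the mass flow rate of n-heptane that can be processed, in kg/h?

Δh = 2.24×(98.4−36.6) + 317.0 + 1.66×(206−98.4) = 634.05 kJ/kg
Q = 187000 W = 187 kJ/s = 673200 kJ/h
ṁ = Q/Δh = 673200 / 634.05 = 1061.7 kg/h

ṁ = 1060 kg/h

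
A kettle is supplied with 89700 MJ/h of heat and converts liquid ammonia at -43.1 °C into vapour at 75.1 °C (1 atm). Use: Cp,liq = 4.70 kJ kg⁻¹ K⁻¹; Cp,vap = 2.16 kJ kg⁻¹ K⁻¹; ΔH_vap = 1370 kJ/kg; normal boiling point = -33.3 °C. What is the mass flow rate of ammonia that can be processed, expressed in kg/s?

ṁ = 15.1 kg/s

Δh = 4.70×(-33.3−-43.1) + 1370 + 2.16×(75.1−-33.3) = 1650.2 kJ/kg
Q = 89700 MJ/h = 24917 kJ/s = 24917 kJ/s
ṁ = Q/Δh = 24917 / 1650.2 = 15.099 kg/s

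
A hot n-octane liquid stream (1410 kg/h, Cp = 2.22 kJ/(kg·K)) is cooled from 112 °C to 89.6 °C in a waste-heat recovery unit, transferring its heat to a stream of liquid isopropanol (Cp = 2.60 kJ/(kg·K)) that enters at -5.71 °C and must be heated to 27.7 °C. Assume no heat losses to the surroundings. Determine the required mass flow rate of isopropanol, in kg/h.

ṁ_c = 807 kg/h

Heat released by hot stream: Q = 1410 × 2.22 × (112 − 89.6) = 70116 kJ/h
Energy balance on cold side (adiabatic exchanger): Q = ṁ_c·Cp_c·(T_c,out − T_c,in)
ṁ_c = 70116 / [2.60 × (27.7 − -5.71)] = 807.18 kg/h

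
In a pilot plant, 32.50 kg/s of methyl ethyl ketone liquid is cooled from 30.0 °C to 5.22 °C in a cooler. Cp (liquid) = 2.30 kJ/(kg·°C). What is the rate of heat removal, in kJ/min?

Q_c = 111000 kJ/min

Q = ṁ·Cp·ΔT = 32.50 × 2.30 × (5.22 − 30.0) = -1852.3 kJ/s
Cooling duty = 111140 kJ/min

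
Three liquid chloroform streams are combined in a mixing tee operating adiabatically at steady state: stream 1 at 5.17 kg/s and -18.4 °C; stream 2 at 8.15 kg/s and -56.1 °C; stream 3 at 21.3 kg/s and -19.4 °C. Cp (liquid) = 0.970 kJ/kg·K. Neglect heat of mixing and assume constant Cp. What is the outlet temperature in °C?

T_out = -27.9 °C

Energy balance with Q = 0: Σ ṁᵢCp,ᵢ(T_out − Tᵢ) = 0
Σ ṁᵢCp,ᵢTᵢ = 5.17×0.970×-18.4 + 8.15×0.970×-56.1 + 21.3×0.970×-19.4 = -936.6
Σ ṁᵢCp,ᵢ = 5.17×0.970 + 8.15×0.970 + 21.3×0.970 = 33.581
T_out = -936.6 / 33.581 = -27.89 °C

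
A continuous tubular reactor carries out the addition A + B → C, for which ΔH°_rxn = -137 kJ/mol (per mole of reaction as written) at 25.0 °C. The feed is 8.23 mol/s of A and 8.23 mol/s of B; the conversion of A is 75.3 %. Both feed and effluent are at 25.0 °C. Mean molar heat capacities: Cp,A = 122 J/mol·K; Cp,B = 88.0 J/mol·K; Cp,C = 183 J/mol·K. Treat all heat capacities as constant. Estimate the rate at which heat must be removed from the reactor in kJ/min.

Q_out = 50900 kJ/min

Extent of reaction ξ = 0.753 × 8.23 = 6.1972 mol/s
Reaction term: ξ·ΔH°_rxn = 6.1972 × -137 = -849.02 kJ/s
Q = ΔH = -849.02 kJ/s = -849.02 kW
Heat removed = 50941 kJ/min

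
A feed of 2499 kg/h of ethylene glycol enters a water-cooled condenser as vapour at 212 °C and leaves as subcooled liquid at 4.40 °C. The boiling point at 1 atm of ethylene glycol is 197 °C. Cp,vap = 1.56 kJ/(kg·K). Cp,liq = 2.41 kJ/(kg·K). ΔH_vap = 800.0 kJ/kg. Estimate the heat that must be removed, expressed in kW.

Q_c = 894 kW

vapour 212→197 °C: -23.4 kJ/kg
condensation at 197 °C: -800 kJ/kg
liquid 197→4.40 °C: -464.17 kJ/kg
Δh = -23.4 + -800 + -464.17 = -1287.6 kJ/kg
Q = ṁ·Δh = 2499 kg/h × -1287.6 kJ/kg = -3.2176e+06 kJ/h
|Q| = 893.79 kW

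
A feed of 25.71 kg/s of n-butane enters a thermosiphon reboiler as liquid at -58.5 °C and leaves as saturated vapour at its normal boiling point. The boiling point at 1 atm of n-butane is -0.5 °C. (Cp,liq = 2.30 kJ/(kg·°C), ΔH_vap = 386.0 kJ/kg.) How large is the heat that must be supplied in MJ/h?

liquid -58.5→-0.5 °C: 133.4 kJ/kg
vaporisation at -0.5 °C: 386 kJ/kg
Δh = 133.4 + 386 = 519.4 kJ/kg
Q = ṁ·Δh = 25.71 kg/s × 519.4 kJ/kg = 13354 kJ/s
|Q| = 13354 kW = 48074 MJ/h

Q = 48100 MJ/h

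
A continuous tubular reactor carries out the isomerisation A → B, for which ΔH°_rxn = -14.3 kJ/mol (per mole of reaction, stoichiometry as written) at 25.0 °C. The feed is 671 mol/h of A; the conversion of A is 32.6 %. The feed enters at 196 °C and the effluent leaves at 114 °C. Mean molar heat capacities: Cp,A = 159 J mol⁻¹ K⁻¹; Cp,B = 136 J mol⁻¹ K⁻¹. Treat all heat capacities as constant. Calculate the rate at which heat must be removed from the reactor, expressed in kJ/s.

Q_out = 3.42 kJ/s

Extent of reaction ξ = 0.326 × 671 = 218.75 mol/h
Reaction term: ξ·ΔH°_rxn = 218.75 × -14.3 = -3128.1 kJ/h
Sensible, feed 196→25 °C: -18244 kJ/h
Outlet flows (mol/h): A 452.25, B 218.75
Sensible, products 25→114 °C: 9047.5 kJ/h
Q = ΔH = -12324 kJ/h = -3.4234 kW
Heat removed = 3.4234 kJ/s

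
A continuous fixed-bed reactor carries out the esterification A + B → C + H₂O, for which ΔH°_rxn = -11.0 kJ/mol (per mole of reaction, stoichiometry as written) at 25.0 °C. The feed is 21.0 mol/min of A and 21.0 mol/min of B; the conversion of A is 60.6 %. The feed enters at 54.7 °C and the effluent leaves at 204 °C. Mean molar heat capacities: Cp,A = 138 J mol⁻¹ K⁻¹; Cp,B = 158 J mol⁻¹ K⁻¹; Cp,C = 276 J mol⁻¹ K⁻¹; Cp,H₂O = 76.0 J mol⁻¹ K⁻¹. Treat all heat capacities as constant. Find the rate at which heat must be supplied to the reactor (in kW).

Q_in = 15.3 kW

Extent of reaction ξ = 0.606 × 21.0 = 12.726 mol/min
Reaction term: ξ·ΔH°_rxn = 12.726 × -11.0 = -139.99 kJ/min
Sensible, feed 54.7→25 °C: -184.62 kJ/min
Outlet flows (mol/min): A 8.274, B 8.274, C 12.726, H₂O 12.726
Sensible, products 25→204 °C: 1240.2 kJ/min
Q = ΔH = 915.63 kJ/min = 15.26 kW
Heat supplied = 15.26 kW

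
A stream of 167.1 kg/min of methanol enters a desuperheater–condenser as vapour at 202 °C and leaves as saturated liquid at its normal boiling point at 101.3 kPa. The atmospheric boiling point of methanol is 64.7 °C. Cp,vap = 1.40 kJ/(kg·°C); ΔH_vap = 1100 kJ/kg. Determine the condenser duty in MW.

vapour 202→64.7 °C: -192.22 kJ/kg
condensation at 64.7 °C: -1100 kJ/kg
Δh = -192.22 + -1100 = -1292.2 kJ/kg
Q = ṁ·Δh = 167.1 kg/min × -1292.2 kJ/kg = -215930 kJ/min
|Q| = 3598.8 kW = 3.5988 MW

Q_c = 3.60 MW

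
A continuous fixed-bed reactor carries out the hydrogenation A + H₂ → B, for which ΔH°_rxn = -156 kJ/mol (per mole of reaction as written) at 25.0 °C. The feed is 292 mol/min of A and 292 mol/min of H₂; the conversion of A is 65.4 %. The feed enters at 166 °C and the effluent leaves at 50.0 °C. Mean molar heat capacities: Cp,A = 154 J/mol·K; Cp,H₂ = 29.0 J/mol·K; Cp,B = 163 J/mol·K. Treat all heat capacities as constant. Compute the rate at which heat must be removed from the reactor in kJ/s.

Extent of reaction ξ = 0.654 × 292 = 190.97 mol/min
Reaction term: ξ·ΔH°_rxn = 190.97 × -156 = -29791 kJ/min
Sensible, feed 166→25 °C: -7534.5 kJ/min
Outlet flows (mol/min): A 101.03, H₂ 101.03, B 190.97
Sensible, products 25→50.0 °C: 1240.4 kJ/min
Q = ΔH = -36085 kJ/min = -601.42 kW
Heat removed = 601.42 kJ/s

Q_out = 601 kJ/s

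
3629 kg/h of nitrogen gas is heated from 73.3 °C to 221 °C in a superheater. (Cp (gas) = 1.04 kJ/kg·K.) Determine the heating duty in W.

Q = 155000 W

Q = ṁ·Cp·ΔT = 3629 × 1.04 × (221 − 73.3) = 557440 kJ/h
Converting: 557440 / 3600 s = 154.85 kW
Heating duty = 154850 W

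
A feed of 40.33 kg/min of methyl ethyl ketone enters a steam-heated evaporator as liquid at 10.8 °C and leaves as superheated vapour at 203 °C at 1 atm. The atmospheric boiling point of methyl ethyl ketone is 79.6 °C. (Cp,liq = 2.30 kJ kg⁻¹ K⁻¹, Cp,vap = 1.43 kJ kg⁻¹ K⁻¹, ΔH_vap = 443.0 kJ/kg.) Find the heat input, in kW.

liquid 10.8→79.6 °C: 158.24 kJ/kg
vaporisation at 79.6 °C: 443 kJ/kg
vapour 79.6→203 °C: 176.46 kJ/kg
Δh = 158.24 + 443 + 176.46 = 777.7 kJ/kg
Q = ṁ·Δh = 40.33 kg/min × 777.7 kJ/kg = 31365 kJ/min
|Q| = 522.75 kW

Q = 523 kW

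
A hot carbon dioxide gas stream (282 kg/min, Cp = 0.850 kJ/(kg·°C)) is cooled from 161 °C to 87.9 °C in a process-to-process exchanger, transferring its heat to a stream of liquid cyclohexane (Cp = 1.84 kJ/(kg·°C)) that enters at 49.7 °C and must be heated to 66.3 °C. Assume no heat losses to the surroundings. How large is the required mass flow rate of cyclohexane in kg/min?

ṁ_c = 574 kg/min

Heat released by hot stream: Q = 282 × 0.850 × (161 − 87.9) = 17522 kJ/min
Energy balance on cold side (adiabatic exchanger): Q = ṁ_c·Cp_c·(T_c,out − T_c,in)
ṁ_c = 17522 / [1.84 × (66.3 − 49.7)] = 573.67 kg/min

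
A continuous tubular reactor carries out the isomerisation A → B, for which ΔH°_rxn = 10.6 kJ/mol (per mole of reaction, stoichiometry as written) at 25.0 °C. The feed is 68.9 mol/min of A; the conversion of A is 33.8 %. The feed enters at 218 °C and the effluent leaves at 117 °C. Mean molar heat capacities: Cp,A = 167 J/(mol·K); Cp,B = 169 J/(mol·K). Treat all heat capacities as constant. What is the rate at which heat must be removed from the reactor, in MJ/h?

Extent of reaction ξ = 0.338 × 68.9 = 23.288 mol/min
Reaction term: ξ·ΔH°_rxn = 23.288 × 10.6 = 246.85 kJ/min
Sensible, feed 218→25 °C: -2220.7 kJ/min
Outlet flows (mol/min): A 45.612, B 23.288
Sensible, products 25→117 °C: 1062.9 kJ/min
Q = ΔH = -911 kJ/min = -15.183 kW
Heat removed = 54.66 MJ/h

Q_out = 54.7 MJ/h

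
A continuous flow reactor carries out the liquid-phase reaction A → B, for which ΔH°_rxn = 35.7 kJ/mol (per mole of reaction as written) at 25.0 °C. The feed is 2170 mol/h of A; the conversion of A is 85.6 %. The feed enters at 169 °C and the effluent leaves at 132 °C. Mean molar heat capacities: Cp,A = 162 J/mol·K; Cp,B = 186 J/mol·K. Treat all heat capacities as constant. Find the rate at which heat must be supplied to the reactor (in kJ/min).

Extent of reaction ξ = 0.856 × 2170 = 1857.5 mol/h
Reaction term: ξ·ΔH°_rxn = 1857.5 × 35.7 = 66313 kJ/h
Sensible, feed 169→25 °C: -50622 kJ/h
Outlet flows (mol/h): A 312.48, B 1857.5
Sensible, products 25→132 °C: 42385 kJ/h
Q = ΔH = 58077 kJ/h = 16.132 kW
Heat supplied = 967.94 kJ/min

Q_in = 968 kJ/min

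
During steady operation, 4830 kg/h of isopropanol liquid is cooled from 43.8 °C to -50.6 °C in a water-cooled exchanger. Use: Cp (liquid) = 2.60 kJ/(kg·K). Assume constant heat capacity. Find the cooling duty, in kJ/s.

Q = ṁ·Cp·ΔT = 4830 × 2.60 × (-50.6 − 43.8) = -1.1855e+06 kJ/h
Converting: 1.1855e+06 / 3600 s = 329.3 kW

Q_c = 329 kJ/s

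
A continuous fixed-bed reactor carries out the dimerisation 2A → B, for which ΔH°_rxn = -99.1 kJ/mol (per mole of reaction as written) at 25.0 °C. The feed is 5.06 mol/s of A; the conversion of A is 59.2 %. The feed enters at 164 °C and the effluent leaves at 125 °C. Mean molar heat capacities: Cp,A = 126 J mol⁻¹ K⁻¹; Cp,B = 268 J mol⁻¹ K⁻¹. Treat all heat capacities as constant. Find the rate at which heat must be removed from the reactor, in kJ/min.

Q_out = 10300 kJ/min

Extent of reaction ξ = 0.592 × 5.06 / 2 = 1.4978 mol/s
Reaction term: ξ·ΔH°_rxn = 1.4978 × -99.1 = -148.43 kJ/s
Sensible, feed 164→25 °C: -88.621 kJ/s
Outlet flows (mol/s): A 2.0645, B 1.4978
Sensible, products 25→125 °C: 66.152 kJ/s
Q = ΔH = -170.9 kJ/s = -170.9 kW
Heat removed = 10254 kJ/min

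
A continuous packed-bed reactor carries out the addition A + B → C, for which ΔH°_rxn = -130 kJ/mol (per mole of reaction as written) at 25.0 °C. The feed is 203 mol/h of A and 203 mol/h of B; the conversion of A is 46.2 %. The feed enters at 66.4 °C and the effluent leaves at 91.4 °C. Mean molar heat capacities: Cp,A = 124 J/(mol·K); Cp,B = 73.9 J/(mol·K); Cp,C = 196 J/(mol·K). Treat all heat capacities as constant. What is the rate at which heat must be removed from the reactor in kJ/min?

Q_out = 187 kJ/min

Extent of reaction ξ = 0.462 × 203 = 93.786 mol/h
Reaction term: ξ·ΔH°_rxn = 93.786 × -130 = -12192 kJ/h
Sensible, feed 66.4→25 °C: -1663.2 kJ/h
Outlet flows (mol/h): A 109.21, B 109.21, C 93.786
Sensible, products 25→91.4 °C: 2655.7 kJ/h
Q = ΔH = -11200 kJ/h = -3.111 kW
Heat removed = 186.66 kJ/min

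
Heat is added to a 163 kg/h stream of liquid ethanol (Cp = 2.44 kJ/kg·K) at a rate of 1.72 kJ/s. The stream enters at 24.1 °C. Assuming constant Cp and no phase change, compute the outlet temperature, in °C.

Q = 1.72 kJ/s = 6192 kJ/h
ΔT = Q/(ṁ·Cp) = 6192/(163×2.44) = 15.569 K
T_out = 24.1 + 15.569 = 39.669 °C

T_out = 39.7 °C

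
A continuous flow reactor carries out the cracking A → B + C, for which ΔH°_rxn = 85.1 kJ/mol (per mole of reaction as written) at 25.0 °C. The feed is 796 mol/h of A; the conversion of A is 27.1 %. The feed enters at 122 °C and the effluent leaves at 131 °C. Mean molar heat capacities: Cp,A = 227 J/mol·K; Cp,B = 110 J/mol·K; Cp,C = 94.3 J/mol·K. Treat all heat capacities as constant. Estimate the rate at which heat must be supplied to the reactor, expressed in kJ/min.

Extent of reaction ξ = 0.271 × 796 = 215.72 mol/h
Reaction term: ξ·ΔH°_rxn = 215.72 × 85.1 = 18357 kJ/h
Sensible, feed 122→25 °C: -17527 kJ/h
Outlet flows (mol/h): A 580.28, B 215.72, C 215.72
Sensible, products 25→131 °C: 18634 kJ/h
Q = ΔH = 19465 kJ/h = 5.4068 kW
Heat supplied = 324.41 kJ/min

Q_in = 324 kJ/min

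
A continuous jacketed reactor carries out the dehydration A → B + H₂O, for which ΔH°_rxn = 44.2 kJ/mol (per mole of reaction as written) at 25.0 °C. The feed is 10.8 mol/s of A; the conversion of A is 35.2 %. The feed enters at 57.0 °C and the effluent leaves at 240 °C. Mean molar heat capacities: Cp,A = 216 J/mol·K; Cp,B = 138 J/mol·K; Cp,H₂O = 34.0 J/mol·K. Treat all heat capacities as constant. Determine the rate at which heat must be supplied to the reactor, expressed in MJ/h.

Extent of reaction ξ = 0.352 × 10.8 = 3.8016 mol/s
Reaction term: ξ·ΔH°_rxn = 3.8016 × 44.2 = 168.03 kJ/s
Sensible, feed 57.0→25 °C: -74.65 kJ/s
Outlet flows (mol/s): A 6.9984, B 3.8016, H₂O 3.8016
Sensible, products 25→240 °C: 465.59 kJ/s
Q = ΔH = 558.97 kJ/s = 558.97 kW
Heat supplied = 2012.3 MJ/h

Q_in = 2010 MJ/h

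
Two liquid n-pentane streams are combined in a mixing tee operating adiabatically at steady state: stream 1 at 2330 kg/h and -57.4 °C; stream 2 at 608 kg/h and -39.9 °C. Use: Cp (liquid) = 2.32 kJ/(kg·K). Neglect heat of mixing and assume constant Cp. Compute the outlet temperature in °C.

T_out = -53.8 °C

No heat crosses the boundary, so H_out = H_in.
Σ ṁᵢCp,ᵢTᵢ = 2330×2.32×-57.4 + 608×2.32×-39.9 = -366560
Σ ṁᵢCp,ᵢ = 2330×2.32 + 608×2.32 = 6816.2
T_out = -366560 / 6816.2 = -53.778 °C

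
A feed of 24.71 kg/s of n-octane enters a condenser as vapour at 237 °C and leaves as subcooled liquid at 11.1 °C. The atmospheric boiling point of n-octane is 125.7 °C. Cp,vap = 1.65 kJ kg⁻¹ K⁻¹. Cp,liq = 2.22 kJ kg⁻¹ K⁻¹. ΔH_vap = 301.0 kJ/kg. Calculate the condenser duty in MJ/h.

Q_c = 65700 MJ/h

vapour 237→125.7 °C: -183.64 kJ/kg
condensation at 125.7 °C: -301 kJ/kg
liquid 125.7→11.1 °C: -254.41 kJ/kg
Δh = -183.64 + -301 + -254.41 = -739.06 kJ/kg
Q = ṁ·Δh = 24.71 kg/s × -739.06 kJ/kg = -18262 kJ/s
|Q| = 18262 kW = 65744 MJ/h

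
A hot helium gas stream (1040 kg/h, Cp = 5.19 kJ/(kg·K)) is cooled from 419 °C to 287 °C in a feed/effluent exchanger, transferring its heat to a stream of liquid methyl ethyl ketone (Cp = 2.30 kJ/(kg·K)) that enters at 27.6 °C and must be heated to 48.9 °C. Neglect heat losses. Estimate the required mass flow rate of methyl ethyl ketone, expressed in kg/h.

Heat released by hot stream: Q = 1040 × 5.19 × (419 − 287) = 712480 kJ/h
Energy balance on cold side (adiabatic exchanger): Q = ṁ_c·Cp_c·(T_c,out − T_c,in)
ṁ_c = 712480 / [2.30 × (48.9 − 27.6)] = 14543 kg/h

ṁ_c = 14500 kg/h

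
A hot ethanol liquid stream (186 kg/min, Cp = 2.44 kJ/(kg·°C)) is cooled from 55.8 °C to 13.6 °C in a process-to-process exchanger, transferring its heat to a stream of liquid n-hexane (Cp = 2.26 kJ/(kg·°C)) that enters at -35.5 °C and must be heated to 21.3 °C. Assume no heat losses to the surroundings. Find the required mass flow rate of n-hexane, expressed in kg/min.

Heat released by hot stream: Q = 186 × 2.44 × (55.8 − 13.6) = 19152 kJ/min
Energy balance on cold side (adiabatic exchanger): Q = ṁ_c·Cp_c·(T_c,out − T_c,in)
ṁ_c = 19152 / [2.26 × (21.3 − -35.5)] = 149.2 kg/min

ṁ_c = 149 kg/min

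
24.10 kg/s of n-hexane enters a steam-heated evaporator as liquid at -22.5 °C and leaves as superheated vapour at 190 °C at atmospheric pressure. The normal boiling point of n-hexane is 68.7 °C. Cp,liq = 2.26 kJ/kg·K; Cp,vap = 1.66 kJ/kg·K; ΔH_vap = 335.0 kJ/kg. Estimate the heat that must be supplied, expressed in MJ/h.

Q = 64400 MJ/h

liquid -22.5→68.7 °C: 206.11 kJ/kg
vaporisation at 68.7 °C: 335 kJ/kg
vapour 68.7→190 °C: 201.36 kJ/kg
Δh = 206.11 + 335 + 201.36 = 742.47 kJ/kg
Q = ṁ·Δh = 24.10 kg/s × 742.47 kJ/kg = 17894 kJ/s
|Q| = 17894 kW = 64417 MJ/h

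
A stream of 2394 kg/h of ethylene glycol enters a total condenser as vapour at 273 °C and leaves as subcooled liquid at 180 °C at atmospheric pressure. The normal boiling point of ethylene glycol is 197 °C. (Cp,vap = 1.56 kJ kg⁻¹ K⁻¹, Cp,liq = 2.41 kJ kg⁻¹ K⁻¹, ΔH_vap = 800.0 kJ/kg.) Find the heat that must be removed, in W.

vapour 273→197 °C: -118.56 kJ/kg
condensation at 197 °C: -800 kJ/kg
liquid 197→180 °C: -40.97 kJ/kg
Δh = -118.56 + -800 + -40.97 = -959.53 kJ/kg
Q = ṁ·Δh = 2394 kg/h × -959.53 kJ/kg = -2.2971e+06 kJ/h
|Q| = 638.09 kW = 638090 W

Q_c = 638000 W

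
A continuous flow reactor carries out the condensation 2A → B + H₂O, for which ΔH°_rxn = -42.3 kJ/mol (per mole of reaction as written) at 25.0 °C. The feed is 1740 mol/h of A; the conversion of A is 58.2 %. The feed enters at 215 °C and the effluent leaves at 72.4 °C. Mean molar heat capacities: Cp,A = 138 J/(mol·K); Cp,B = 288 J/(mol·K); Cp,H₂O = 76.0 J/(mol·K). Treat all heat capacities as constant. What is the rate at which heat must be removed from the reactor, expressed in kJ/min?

Extent of reaction ξ = 0.582 × 1740 / 2 = 506.34 mol/h
Reaction term: ξ·ΔH°_rxn = 506.34 × -42.3 = -21418 kJ/h
Sensible, feed 215→25 °C: -45623 kJ/h
Outlet flows (mol/h): A 727.32, B 506.34, H₂O 506.34
Sensible, products 25→72.4 °C: 13494 kJ/h
Q = ΔH = -53547 kJ/h = -14.874 kW
Heat removed = 892.45 kJ/min

Q_out = 892 kJ/min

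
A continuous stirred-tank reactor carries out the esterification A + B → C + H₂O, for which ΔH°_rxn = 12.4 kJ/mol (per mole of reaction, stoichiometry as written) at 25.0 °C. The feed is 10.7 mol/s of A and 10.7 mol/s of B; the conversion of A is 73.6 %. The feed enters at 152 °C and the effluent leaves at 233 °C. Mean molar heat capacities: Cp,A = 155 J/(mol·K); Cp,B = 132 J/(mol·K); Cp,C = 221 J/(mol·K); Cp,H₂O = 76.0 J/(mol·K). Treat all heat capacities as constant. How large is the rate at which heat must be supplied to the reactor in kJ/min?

Q_in = 21800 kJ/min

Extent of reaction ξ = 0.736 × 10.7 = 7.8752 mol/s
Reaction term: ξ·ΔH°_rxn = 7.8752 × 12.4 = 97.652 kJ/s
Sensible, feed 152→25 °C: -390 kJ/s
Outlet flows (mol/s): A 2.8248, B 2.8248, C 7.8752, H₂O 7.8752
Sensible, products 25→233 °C: 655.13 kJ/s
Q = ΔH = 362.78 kJ/s = 362.78 kW
Heat supplied = 21767 kJ/min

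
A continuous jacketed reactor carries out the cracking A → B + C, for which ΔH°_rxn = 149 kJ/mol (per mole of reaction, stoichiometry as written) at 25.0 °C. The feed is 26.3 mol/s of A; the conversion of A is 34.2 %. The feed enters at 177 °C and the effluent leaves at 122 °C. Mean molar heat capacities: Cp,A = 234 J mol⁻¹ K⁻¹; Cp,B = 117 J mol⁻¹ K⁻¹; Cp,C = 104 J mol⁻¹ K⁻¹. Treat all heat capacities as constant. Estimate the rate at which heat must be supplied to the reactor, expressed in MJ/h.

Extent of reaction ξ = 0.342 × 26.3 = 8.9946 mol/s
Reaction term: ξ·ΔH°_rxn = 8.9946 × 149 = 1340.2 kJ/s
Sensible, feed 177→25 °C: -935.44 kJ/s
Outlet flows (mol/s): A 17.305, B 8.9946, C 8.9946
Sensible, products 25→122 °C: 585.62 kJ/s
Q = ΔH = 990.37 kJ/s = 990.37 kW
Heat supplied = 3565.3 MJ/h

Q_in = 3570 MJ/h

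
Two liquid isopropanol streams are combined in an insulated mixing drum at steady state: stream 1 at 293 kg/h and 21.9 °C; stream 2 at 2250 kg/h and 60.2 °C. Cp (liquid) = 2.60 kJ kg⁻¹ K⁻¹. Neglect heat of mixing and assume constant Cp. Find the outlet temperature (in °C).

No heat crosses the boundary, so H_out = H_in.
T_out = Σ ṁᵢCp,ᵢTᵢ / Σ ṁᵢCp,ᵢ
      = 368850 / 6611.8 = 55.787 °C

T_out = 55.8 °C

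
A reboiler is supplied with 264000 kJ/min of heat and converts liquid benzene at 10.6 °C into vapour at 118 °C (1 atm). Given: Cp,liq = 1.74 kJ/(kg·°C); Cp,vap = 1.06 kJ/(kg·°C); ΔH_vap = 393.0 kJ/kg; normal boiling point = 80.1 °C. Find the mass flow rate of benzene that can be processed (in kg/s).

Δh = 1.74×(80.1−10.6) + 393.0 + 1.06×(118−80.1) = 554.1 kJ/kg
Q = 264000 kJ/min = 4400 kJ/s = 4400 kJ/s
ṁ = Q/Δh = 4400 / 554.1 = 7.9407 kg/s

ṁ = 7.94 kg/s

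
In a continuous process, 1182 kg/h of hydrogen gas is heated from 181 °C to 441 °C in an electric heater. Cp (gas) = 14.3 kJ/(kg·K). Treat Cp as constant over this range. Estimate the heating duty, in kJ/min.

Q = 73200 kJ/min

Q = ṁ·Cp·ΔT = 1182 × 14.3 × (441 − 181) = 4.3947e+06 kJ/h
Converting: 4.3947e+06 / 3600 s = 1220.7 kW
Heating duty = 73245 kJ/min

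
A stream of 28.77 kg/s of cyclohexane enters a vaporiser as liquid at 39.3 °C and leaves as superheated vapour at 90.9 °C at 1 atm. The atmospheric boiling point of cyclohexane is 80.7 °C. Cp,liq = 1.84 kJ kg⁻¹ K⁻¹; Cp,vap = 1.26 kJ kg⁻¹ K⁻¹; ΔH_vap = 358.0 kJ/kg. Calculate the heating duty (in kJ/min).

liquid 39.3→80.7 °C: 76.176 kJ/kg
vaporisation at 80.7 °C: 358 kJ/kg
vapour 80.7→90.9 °C: 12.852 kJ/kg
Δh = 76.176 + 358 + 12.852 = 447.03 kJ/kg
Q = ṁ·Δh = 28.77 kg/s × 447.03 kJ/kg = 12861 kJ/s
|Q| = 12861 kW = 771660 kJ/min

Q = 772000 kJ/min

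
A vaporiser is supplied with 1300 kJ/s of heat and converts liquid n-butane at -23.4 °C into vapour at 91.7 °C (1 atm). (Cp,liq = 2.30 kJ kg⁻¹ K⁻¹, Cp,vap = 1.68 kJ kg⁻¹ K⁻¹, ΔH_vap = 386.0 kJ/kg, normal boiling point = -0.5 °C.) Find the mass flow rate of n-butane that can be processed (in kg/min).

ṁ = 131 kg/min

Δh = 2.30×(-0.5−-23.4) + 386.0 + 1.68×(91.7−-0.5) = 593.57 kJ/kg
Q = 1300 kJ/s = 1300 kJ/s = 78000 kJ/min
ṁ = Q/Δh = 78000 / 593.57 = 131.41 kg/min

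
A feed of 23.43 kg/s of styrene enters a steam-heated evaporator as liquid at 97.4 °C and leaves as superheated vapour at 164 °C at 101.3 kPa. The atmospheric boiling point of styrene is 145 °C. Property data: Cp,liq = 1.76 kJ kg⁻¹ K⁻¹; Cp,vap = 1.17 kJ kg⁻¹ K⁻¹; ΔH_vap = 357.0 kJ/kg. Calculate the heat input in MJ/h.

liquid 97.4→145 °C: 83.776 kJ/kg
vaporisation at 145 °C: 357 kJ/kg
vapour 145→164 °C: 22.23 kJ/kg
Δh = 83.776 + 357 + 22.23 = 463.01 kJ/kg
Q = ṁ·Δh = 23.43 kg/s × 463.01 kJ/kg = 10848 kJ/s
|Q| = 10848 kW = 39054 MJ/h

Q = 39100 MJ/h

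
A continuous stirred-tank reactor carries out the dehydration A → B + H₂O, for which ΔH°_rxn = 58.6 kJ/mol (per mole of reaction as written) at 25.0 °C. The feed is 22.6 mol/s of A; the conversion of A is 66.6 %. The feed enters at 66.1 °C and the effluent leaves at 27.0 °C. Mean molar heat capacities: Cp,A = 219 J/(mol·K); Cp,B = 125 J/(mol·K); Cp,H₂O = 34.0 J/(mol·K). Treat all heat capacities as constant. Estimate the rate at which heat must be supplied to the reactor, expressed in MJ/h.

Extent of reaction ξ = 0.666 × 22.6 = 15.052 mol/s
Reaction term: ξ·ΔH°_rxn = 15.052 × 58.6 = 882.02 kJ/s
Sensible, feed 66.1→25 °C: -203.42 kJ/s
Outlet flows (mol/s): A 7.5484, B 15.052, H₂O 15.052
Sensible, products 25→27.0 °C: 8.0926 kJ/s
Q = ΔH = 686.7 kJ/s = 686.7 kW
Heat supplied = 2472.1 MJ/h

Q_in = 2470 MJ/h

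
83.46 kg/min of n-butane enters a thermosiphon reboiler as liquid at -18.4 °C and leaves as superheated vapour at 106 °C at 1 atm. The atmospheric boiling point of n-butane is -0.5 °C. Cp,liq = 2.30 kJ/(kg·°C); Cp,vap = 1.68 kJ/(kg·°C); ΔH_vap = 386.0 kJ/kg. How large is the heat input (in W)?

Q = 843000 W

liquid -18.4→-0.5 °C: 41.17 kJ/kg
vaporisation at -0.5 °C: 386 kJ/kg
vapour -0.5→106 °C: 178.92 kJ/kg
Δh = 41.17 + 386 + 178.92 = 606.09 kJ/kg
Q = ṁ·Δh = 83.46 kg/min × 606.09 kJ/kg = 50584 kJ/min
|Q| = 843.07 kW = 843070 W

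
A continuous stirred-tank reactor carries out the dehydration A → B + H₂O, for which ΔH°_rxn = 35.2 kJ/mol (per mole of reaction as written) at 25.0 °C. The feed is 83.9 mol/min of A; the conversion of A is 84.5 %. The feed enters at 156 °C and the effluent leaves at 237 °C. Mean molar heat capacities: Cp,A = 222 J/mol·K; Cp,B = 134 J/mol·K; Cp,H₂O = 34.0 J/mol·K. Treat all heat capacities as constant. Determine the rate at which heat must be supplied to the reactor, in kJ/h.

Q_in = 192000 kJ/h

Extent of reaction ξ = 0.845 × 83.9 = 70.895 mol/min
Reaction term: ξ·ΔH°_rxn = 70.895 × 35.2 = 2495.5 kJ/min
Sensible, feed 156→25 °C: -2440 kJ/min
Outlet flows (mol/min): A 13.005, B 70.895, H₂O 70.895
Sensible, products 25→237 °C: 3137.1 kJ/min
Q = ΔH = 3192.6 kJ/min = 53.21 kW
Heat supplied = 191560 kJ/h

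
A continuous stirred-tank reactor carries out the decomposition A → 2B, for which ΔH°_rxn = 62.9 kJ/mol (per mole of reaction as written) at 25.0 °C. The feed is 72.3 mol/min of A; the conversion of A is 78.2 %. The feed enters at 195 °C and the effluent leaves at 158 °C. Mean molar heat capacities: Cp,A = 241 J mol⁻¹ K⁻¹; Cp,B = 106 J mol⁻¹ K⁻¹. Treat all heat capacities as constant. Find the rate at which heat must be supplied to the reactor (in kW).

Extent of reaction ξ = 0.782 × 72.3 = 56.539 mol/min
Reaction term: ξ·ΔH°_rxn = 56.539 × 62.9 = 3556.3 kJ/min
Sensible, feed 195→25 °C: -2962.1 kJ/min
Outlet flows (mol/min): A 15.761, B 113.08
Sensible, products 25→158 °C: 2099.4 kJ/min
Q = ΔH = 2693.5 kJ/min = 44.892 kW
Heat supplied = 44.892 kW

Q_in = 44.9 kW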